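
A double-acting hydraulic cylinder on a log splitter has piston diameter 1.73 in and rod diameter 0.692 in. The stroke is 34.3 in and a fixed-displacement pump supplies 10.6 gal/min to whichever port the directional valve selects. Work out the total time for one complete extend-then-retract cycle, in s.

Cap-side area A_cap = π/4 × (1.73 in)² = 2.351 in^2
Rod-side annular area A_ann = π/4 × (1.73² − 0.692²) = 1.975 in^2
t_ext = A_cap·L/Q = 1.976 s
t_ret = A_ann·L/Q = 1.660 s
t_cycle = t_ext + t_ret

t ≈ 3.64 s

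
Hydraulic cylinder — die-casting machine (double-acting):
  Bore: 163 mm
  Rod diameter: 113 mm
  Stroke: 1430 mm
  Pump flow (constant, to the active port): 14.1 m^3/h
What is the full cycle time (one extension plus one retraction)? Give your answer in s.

t ≈ 11.6 s

Cap-side area A_cap = π/4 × (163 mm)² = 20870 mm^2
Rod-side annular area A_ann = π/4 × (163² − 113²) = 10840 mm^2
t_ext = A_cap·L/Q = 7.619 s
t_ret = A_ann·L/Q = 3.957 s
t_cycle = t_ext + t_ret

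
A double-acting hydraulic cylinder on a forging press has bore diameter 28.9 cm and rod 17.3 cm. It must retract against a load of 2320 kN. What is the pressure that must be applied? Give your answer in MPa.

Rod-side annular area A_ann = π/4 × (28.9² − 17.3²) = 420.9 cm^2
Retraction: pressure acts on the annular area.
P = F / A = 2320 kN / A

P ≈ 55.1 MPa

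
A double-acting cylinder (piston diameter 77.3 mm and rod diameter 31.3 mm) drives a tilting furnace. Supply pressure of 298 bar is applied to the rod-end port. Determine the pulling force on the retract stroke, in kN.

F ≈ 117 kN

Rod-side annular area A_ann = π/4 × (77.3² − 31.3²) = 3924 mm^2
On retraction the pressure acts on the annular area (bore minus rod).
F = P × A_ann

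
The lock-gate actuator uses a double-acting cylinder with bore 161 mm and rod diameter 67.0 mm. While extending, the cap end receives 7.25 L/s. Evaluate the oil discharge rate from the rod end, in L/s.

Cap-side area A_cap = π/4 × (161 mm)² = 20360 mm^2
Rod-side annular area A_ann = π/4 × (161² − 67.0²) = 16830 mm^2
Piston speed v = Q_in/A_cap; rod-end outflow Q_out = v × A_ann = Q_in × A_ann/A_cap.

Q_out ≈ 5.99 L/s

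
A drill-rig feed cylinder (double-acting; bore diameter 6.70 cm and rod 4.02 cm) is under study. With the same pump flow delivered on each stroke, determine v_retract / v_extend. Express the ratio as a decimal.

Cap-side area A_cap = π/4 × (6.70 cm)² = 35.26 cm^2
Rod-side annular area A_ann = π/4 × (6.70² − 4.02²) = 22.56 cm^2
For equal Q, v ∝ 1/A, so v_ret/v_ext = A_cap/A_ann.

v_ret/v_ext ≈ 1.56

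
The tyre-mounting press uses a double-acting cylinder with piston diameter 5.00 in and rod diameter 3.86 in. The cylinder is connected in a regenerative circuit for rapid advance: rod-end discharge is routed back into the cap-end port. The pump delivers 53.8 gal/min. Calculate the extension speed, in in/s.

v ≈ 17.7 in/s

In regeneration the rod-end outflow joins the pump flow into the cap end, so the net volume the pump must supply per unit advance equals the rod cross-section area.
Rod cross-section A_rod = π/4 × (3.86 in)² = 11.70 in^2
v = Q_pump / A_rod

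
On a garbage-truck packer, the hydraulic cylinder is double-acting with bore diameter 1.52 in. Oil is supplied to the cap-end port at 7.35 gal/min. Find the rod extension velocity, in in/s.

v ≈ 15.6 in/s

Cap-side area A_cap = π/4 × (1.52 in)² = 1.815 in^2
v = Q / A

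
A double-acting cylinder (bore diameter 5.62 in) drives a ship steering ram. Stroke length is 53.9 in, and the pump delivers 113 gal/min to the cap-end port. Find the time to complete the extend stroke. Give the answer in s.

t ≈ 3.07 s

Cap-side area A_cap = π/4 × (5.62 in)² = 24.81 in^2
Swept volume V = A × L; t = V / Q = A·L / Q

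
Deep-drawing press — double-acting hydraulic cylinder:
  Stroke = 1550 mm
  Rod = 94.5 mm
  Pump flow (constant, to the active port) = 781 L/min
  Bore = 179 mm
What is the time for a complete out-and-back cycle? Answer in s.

t ≈ 5.16 s

Cap-side area A_cap = π/4 × (179 mm)² = 25160 mm^2
Rod-side annular area A_ann = π/4 × (179² − 94.5²) = 18150 mm^2
t_ext = A_cap·L/Q = 2.997 s
t_ret = A_ann·L/Q = 2.161 s
t_cycle = t_ext + t_ret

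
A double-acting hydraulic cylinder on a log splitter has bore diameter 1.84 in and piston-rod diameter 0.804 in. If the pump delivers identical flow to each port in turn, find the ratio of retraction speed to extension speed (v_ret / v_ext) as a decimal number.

v_ret/v_ext ≈ 1.24

Cap-side area A_cap = π/4 × (1.84 in)² = 2.659 in^2
Rod-side annular area A_ann = π/4 × (1.84² − 0.804²) = 2.151 in^2
For equal Q, v ∝ 1/A, so v_ret/v_ext = A_cap/A_ann.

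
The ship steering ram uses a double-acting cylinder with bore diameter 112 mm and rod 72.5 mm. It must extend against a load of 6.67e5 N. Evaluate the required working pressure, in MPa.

Cap-side area A_cap = π/4 × (112 mm)² = 9852 mm^2
P = F / A = 6.67e5 N / A

P ≈ 67.7 MPa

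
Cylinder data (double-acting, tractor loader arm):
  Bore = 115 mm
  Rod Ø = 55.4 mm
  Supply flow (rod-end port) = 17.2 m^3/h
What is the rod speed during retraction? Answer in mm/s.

v ≈ 599 mm/s

Rod-side annular area A_ann = π/4 × (115² − 55.4²) = 7976 mm^2
Flow into the rod-end port fills the annular volume.
v = Q / A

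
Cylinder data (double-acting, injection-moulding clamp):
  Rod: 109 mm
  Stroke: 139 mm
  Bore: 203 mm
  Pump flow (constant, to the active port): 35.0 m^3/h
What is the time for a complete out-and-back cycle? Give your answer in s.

t ≈ 0.792 s

Cap-side area A_cap = π/4 × (203 mm)² = 32370 mm^2
Rod-side annular area A_ann = π/4 × (203² − 109²) = 23030 mm^2
t_ext = A_cap·L/Q = 0.4627 s
t_ret = A_ann·L/Q = 0.3293 s
t_cycle = t_ext + t_ret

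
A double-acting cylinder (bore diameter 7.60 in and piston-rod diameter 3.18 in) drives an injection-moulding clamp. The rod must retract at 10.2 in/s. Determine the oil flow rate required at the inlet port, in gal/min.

Q ≈ 99.1 gal/min

Rod-side annular area A_ann = π/4 × (7.60² − 3.18²) = 37.42 in^2
Q = A × v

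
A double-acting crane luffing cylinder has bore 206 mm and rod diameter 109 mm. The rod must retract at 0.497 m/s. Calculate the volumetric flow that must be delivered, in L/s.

Rod-side annular area A_ann = π/4 × (206² − 109²) = 24000 mm^2
Q = A × v

Q ≈ 11.9 L/s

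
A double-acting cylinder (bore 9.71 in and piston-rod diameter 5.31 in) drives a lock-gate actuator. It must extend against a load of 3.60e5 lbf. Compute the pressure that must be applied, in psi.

Cap-side area A_cap = π/4 × (9.71 in)² = 74.05 in^2
P = F / A = 3.60e5 lbf / A

P ≈ 4860 psi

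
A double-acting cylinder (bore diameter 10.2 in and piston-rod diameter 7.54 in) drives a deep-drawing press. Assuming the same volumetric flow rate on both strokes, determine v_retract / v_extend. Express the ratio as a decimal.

v_ret/v_ext ≈ 2.20

Cap-side area A_cap = π/4 × (10.2 in)² = 81.71 in^2
Rod-side annular area A_ann = π/4 × (10.2² − 7.54²) = 37.06 in^2
For equal Q, v ∝ 1/A, so v_ret/v_ext = A_cap/A_ann.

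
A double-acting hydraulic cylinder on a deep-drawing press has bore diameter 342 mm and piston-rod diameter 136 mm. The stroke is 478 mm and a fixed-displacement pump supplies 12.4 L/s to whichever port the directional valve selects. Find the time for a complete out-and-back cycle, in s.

Cap-side area A_cap = π/4 × (342 mm)² = 91860 mm^2
Rod-side annular area A_ann = π/4 × (342² − 136²) = 77340 mm^2
t_ext = A_cap·L/Q = 3.541 s
t_ret = A_ann·L/Q = 2.981 s
t_cycle = t_ext + t_ret

t ≈ 6.52 s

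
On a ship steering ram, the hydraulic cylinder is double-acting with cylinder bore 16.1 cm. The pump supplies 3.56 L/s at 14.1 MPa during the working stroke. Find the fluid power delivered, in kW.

Hydraulic power = P × Q

W ≈ 50.2 kW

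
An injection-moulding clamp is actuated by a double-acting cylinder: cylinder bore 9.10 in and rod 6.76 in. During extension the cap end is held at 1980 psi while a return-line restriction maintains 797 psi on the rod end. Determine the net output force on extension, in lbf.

Cap-side area A_cap = π/4 × (9.10 in)² = 65.04 in^2
Rod-side annular area A_ann = π/4 × (9.10² − 6.76²) = 29.15 in^2
Net thrust = P_cap·A_cap − P_rod·A_ann = 1.288e5 lbf − 23230 lbf

F ≈ 1.06e5 lbf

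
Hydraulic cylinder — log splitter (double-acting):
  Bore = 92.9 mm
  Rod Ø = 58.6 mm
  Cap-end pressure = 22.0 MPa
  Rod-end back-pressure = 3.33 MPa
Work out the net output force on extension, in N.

Cap-side area A_cap = π/4 × (92.9 mm)² = 6778 mm^2
Rod-side annular area A_ann = π/4 × (92.9² − 58.6²) = 4081 mm^2
Net thrust = P_cap·A_cap − P_rod·A_ann = 1.491e5 N − 13590 N

F ≈ 1.36e5 N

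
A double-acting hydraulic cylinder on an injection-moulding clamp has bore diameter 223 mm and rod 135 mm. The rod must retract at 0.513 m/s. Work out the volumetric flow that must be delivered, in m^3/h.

Q ≈ 45.7 m^3/h

Rod-side annular area A_ann = π/4 × (223² − 135²) = 24740 mm^2
Q = A × v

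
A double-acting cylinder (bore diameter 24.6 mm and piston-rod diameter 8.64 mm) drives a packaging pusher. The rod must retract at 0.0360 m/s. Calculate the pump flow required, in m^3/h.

Q ≈ 0.0540 m^3/h

Rod-side annular area A_ann = π/4 × (24.6² − 8.64²) = 416.7 mm^2
Q = A × v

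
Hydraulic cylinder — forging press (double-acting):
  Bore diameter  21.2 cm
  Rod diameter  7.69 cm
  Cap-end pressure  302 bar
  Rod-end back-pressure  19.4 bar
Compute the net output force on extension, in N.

Cap-side area A_cap = π/4 × (21.2 cm)² = 353.0 cm^2
Rod-side annular area A_ann = π/4 × (21.2² − 7.69²) = 306.5 cm^2
Net thrust = P_cap·A_cap − P_rod·A_ann = 1.066e6 N − 59470 N

F ≈ 1.01e6 N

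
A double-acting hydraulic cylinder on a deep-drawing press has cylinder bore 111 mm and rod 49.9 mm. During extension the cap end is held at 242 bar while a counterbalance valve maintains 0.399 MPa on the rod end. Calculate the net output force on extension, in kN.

F ≈ 231 kN

Cap-side area A_cap = π/4 × (111 mm)² = 9677 mm^2
Rod-side annular area A_ann = π/4 × (111² − 49.9²) = 7721 mm^2
Net thrust = P_cap·A_cap − P_rod·A_ann = 234.2 kN − 3.081 kN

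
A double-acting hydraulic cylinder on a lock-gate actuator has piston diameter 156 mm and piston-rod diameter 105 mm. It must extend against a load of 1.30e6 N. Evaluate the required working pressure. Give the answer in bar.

P ≈ 680 bar

Cap-side area A_cap = π/4 × (156 mm)² = 19110 mm^2
P = F / A = 1.30e6 N / A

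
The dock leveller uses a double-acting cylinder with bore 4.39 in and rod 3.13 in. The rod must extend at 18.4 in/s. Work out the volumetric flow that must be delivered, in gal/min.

Cap-side area A_cap = π/4 × (4.39 in)² = 15.14 in^2
Q = A × v

Q ≈ 72.3 gal/min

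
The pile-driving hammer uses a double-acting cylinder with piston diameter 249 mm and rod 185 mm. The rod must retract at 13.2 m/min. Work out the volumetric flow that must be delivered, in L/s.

Q ≈ 4.80 L/s

Rod-side annular area A_ann = π/4 × (249² − 185²) = 21820 mm^2
Q = A × v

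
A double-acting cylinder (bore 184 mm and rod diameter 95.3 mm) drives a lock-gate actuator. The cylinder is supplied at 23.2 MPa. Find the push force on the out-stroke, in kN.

Cap-side area A_cap = π/4 × (184 mm)² = 26590 mm^2
F = P × A_cap = 23.2 MPa × A_cap

F ≈ 617 kN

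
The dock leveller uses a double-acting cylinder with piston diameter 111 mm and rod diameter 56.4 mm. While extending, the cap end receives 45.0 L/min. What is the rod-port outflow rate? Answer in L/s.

Cap-side area A_cap = π/4 × (111 mm)² = 9677 mm^2
Rod-side annular area A_ann = π/4 × (111² − 56.4²) = 7179 mm^2
Piston speed v = Q_in/A_cap; rod-end outflow Q_out = v × A_ann = Q_in × A_ann/A_cap.

Q_out ≈ 0.556 L/s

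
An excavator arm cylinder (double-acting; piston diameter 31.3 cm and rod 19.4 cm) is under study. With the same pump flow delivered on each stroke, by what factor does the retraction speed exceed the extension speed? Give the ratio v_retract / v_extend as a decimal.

v_ret/v_ext ≈ 1.62

Cap-side area A_cap = π/4 × (31.3 cm)² = 769.4 cm^2
Rod-side annular area A_ann = π/4 × (31.3² − 19.4²) = 473.9 cm^2
For equal Q, v ∝ 1/A, so v_ret/v_ext = A_cap/A_ann.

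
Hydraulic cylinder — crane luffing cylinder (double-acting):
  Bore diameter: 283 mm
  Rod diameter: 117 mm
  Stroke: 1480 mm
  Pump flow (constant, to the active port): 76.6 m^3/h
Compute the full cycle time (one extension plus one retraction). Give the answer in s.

Cap-side area A_cap = π/4 × (283 mm)² = 62900 mm^2
Rod-side annular area A_ann = π/4 × (283² − 117²) = 52150 mm^2
t_ext = A_cap·L/Q = 4.375 s
t_ret = A_ann·L/Q = 3.627 s
t_cycle = t_ext + t_ret

t ≈ 8.00 s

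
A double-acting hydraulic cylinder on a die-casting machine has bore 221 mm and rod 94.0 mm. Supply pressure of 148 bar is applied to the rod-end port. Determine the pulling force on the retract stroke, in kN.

F ≈ 465 kN

Rod-side annular area A_ann = π/4 × (221² − 94.0²) = 31420 mm^2
On retraction the pressure acts on the annular area (bore minus rod).
F = P × A_ann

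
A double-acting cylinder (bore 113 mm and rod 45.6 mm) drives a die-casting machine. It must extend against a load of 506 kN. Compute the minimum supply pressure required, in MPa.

Cap-side area A_cap = π/4 × (113 mm)² = 10030 mm^2
P = F / A = 506 kN / A

P ≈ 50.5 MPa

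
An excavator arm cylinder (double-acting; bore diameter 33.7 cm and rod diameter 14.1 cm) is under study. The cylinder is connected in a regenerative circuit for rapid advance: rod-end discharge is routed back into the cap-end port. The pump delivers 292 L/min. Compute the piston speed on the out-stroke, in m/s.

v ≈ 0.312 m/s

In regeneration the rod-end outflow joins the pump flow into the cap end, so the net volume the pump must supply per unit advance equals the rod cross-section area.
Rod cross-section A_rod = π/4 × (14.1 cm)² = 156.1 cm^2
v = Q_pump / A_rod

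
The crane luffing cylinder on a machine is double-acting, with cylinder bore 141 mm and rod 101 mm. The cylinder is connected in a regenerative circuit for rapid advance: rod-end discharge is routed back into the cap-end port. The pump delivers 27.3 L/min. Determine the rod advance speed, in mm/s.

v ≈ 56.8 mm/s

In regeneration the rod-end outflow joins the pump flow into the cap end, so the net volume the pump must supply per unit advance equals the rod cross-section area.
Rod cross-section A_rod = π/4 × (101 mm)² = 8012 mm^2
v = Q_pump / A_rod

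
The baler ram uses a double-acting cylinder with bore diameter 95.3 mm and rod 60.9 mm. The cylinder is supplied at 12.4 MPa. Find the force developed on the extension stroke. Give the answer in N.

Cap-side area A_cap = π/4 × (95.3 mm)² = 7133 mm^2
F = P × A_cap = 12.4 MPa × A_cap

F ≈ 88400 N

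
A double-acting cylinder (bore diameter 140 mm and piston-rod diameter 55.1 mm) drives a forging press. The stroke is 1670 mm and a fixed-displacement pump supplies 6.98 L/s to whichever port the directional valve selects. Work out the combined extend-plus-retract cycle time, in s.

Cap-side area A_cap = π/4 × (140 mm)² = 15390 mm^2
Rod-side annular area A_ann = π/4 × (140² − 55.1²) = 13010 mm^2
t_ext = A_cap·L/Q = 3.683 s
t_ret = A_ann·L/Q = 3.113 s
t_cycle = t_ext + t_ret

t ≈ 6.80 s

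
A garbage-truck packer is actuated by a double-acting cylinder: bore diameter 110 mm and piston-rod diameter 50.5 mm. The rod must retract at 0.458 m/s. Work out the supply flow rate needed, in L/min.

Q ≈ 206 L/min

Rod-side annular area A_ann = π/4 × (110² − 50.5²) = 7500 mm^2
Q = A × v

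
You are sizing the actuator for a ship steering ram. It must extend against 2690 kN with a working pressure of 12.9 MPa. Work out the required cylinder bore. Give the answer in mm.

D ≈ 515 mm

Extension force acts on the full piston face: F = P × (π/4)D².
D = √(4F / (πP)) = √(4 × 2690 kN / (π × 12.9 MPa))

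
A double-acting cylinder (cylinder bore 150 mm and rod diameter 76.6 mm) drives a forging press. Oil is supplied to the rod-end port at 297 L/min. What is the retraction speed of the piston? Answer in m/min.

v ≈ 22.7 m/min

Rod-side annular area A_ann = π/4 × (150² − 76.6²) = 13060 mm^2
Flow into the rod-end port fills the annular volume.
v = Q / A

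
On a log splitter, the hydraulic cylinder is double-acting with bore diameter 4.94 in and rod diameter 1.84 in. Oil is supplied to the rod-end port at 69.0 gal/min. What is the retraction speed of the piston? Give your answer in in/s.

v ≈ 16.1 in/s

Rod-side annular area A_ann = π/4 × (4.94² − 1.84²) = 16.51 in^2
Flow into the rod-end port fills the annular volume.
v = Q / A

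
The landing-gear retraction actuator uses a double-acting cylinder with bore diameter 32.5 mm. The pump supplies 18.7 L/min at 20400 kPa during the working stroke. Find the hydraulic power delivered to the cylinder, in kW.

Hydraulic power = P × Q

W ≈ 6.36 kW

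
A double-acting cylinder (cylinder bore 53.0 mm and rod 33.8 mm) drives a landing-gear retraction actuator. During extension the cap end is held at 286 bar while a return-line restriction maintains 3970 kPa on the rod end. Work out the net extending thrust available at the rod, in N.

F ≈ 57900 N

Cap-side area A_cap = π/4 × (53.0 mm)² = 2206 mm^2
Rod-side annular area A_ann = π/4 × (53.0² − 33.8²) = 1309 mm^2
Net thrust = P_cap·A_cap − P_rod·A_ann = 63100 N − 5196 N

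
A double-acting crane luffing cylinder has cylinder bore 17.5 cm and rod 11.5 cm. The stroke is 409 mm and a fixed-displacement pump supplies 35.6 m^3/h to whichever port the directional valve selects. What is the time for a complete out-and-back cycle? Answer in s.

t ≈ 1.56 s

Cap-side area A_cap = π/4 × (17.5 cm)² = 240.5 cm^2
Rod-side annular area A_ann = π/4 × (17.5² − 11.5²) = 136.7 cm^2
t_ext = A_cap·L/Q = 0.9948 s
t_ret = A_ann·L/Q = 0.5652 s
t_cycle = t_ext + t_ret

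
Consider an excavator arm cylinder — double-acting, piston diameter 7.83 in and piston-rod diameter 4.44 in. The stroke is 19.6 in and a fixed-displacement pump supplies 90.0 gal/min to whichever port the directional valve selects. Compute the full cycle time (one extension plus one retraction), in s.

t ≈ 4.57 s

Cap-side area A_cap = π/4 × (7.83 in)² = 48.15 in^2
Rod-side annular area A_ann = π/4 × (7.83² − 4.44²) = 32.67 in^2
t_ext = A_cap·L/Q = 2.724 s
t_ret = A_ann·L/Q = 1.848 s
t_cycle = t_ext + t_ret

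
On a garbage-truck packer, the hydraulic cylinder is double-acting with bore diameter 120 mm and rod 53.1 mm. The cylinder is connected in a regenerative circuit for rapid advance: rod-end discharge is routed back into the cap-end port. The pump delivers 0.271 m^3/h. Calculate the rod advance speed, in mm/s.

v ≈ 34.0 mm/s

In regeneration the rod-end outflow joins the pump flow into the cap end, so the net volume the pump must supply per unit advance equals the rod cross-section area.
Rod cross-section A_rod = π/4 × (53.1 mm)² = 2215 mm^2
v = Q_pump / A_rod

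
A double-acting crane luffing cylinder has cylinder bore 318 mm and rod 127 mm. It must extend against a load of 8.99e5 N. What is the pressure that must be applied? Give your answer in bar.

Cap-side area A_cap = π/4 × (318 mm)² = 79420 mm^2
P = F / A = 8.99e5 N / A

P ≈ 113 bar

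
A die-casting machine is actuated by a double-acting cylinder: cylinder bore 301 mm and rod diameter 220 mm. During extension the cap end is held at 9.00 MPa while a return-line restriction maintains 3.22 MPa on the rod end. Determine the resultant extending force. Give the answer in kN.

Cap-side area A_cap = π/4 × (301 mm)² = 71160 mm^2
Rod-side annular area A_ann = π/4 × (301² − 220²) = 33140 mm^2
Net thrust = P_cap·A_cap − P_rod·A_ann = 640.4 kN − 106.7 kN

F ≈ 534 kN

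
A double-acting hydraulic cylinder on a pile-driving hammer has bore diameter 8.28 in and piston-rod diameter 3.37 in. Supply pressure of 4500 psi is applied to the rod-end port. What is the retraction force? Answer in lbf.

F ≈ 2.02e5 lbf

Rod-side annular area A_ann = π/4 × (8.28² − 3.37²) = 44.93 in^2
On retraction the pressure acts on the annular area (bore minus rod).
F = P × A_ann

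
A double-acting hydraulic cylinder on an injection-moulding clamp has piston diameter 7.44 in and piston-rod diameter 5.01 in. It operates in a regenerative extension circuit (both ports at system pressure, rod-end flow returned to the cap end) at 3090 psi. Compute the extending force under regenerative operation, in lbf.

With equal pressure on both faces, forces on the annular region cancel; the net push is pressure × rod cross-section.
Rod cross-section A_rod = π/4 × (5.01 in)² = 19.71 in^2
F = P × A_rod

F ≈ 60900 lbf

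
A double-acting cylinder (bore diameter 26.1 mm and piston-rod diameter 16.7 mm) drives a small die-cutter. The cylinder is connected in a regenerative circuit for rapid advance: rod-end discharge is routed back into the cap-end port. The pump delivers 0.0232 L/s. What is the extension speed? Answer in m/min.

v ≈ 6.36 m/min

In regeneration the rod-end outflow joins the pump flow into the cap end, so the net volume the pump must supply per unit advance equals the rod cross-section area.
Rod cross-section A_rod = π/4 × (16.7 mm)² = 219.0 mm^2
v = Q_pump / A_rod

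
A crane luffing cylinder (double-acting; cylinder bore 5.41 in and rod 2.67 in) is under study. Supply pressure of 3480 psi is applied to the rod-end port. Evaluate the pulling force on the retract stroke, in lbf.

F ≈ 60500 lbf

Rod-side annular area A_ann = π/4 × (5.41² − 2.67²) = 17.39 in^2
On retraction the pressure acts on the annular area (bore minus rod).
F = P × A_ann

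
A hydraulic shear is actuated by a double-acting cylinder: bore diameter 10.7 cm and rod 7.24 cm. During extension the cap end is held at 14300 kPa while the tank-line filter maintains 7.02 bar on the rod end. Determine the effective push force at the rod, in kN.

F ≈ 125 kN

Cap-side area A_cap = π/4 × (10.7 cm)² = 89.92 cm^2
Rod-side annular area A_ann = π/4 × (10.7² − 7.24²) = 48.75 cm^2
Net thrust = P_cap·A_cap − P_rod·A_ann = 128.6 kN − 3.422 kN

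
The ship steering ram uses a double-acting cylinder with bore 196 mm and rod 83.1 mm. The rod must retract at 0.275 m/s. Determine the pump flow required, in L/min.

Q ≈ 408 L/min

Rod-side annular area A_ann = π/4 × (196² − 83.1²) = 24750 mm^2
Q = A × v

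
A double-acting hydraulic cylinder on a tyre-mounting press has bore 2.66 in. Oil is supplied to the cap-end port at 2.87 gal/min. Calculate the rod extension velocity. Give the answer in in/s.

v ≈ 1.99 in/s

Cap-side area A_cap = π/4 × (2.66 in)² = 5.557 in^2
v = Q / A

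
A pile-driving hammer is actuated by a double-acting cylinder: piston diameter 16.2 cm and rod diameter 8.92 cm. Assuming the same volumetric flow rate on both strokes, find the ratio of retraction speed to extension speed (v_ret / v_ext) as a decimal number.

v_ret/v_ext ≈ 1.44

Cap-side area A_cap = π/4 × (16.2 cm)² = 206.1 cm^2
Rod-side annular area A_ann = π/4 × (16.2² − 8.92²) = 143.6 cm^2
For equal Q, v ∝ 1/A, so v_ret/v_ext = A_cap/A_ann.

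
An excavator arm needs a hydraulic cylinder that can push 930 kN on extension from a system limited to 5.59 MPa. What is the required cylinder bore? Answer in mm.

D ≈ 460 mm

Extension force acts on the full piston face: F = P × (π/4)D².
D = √(4F / (πP)) = √(4 × 930 kN / (π × 5.59 MPa))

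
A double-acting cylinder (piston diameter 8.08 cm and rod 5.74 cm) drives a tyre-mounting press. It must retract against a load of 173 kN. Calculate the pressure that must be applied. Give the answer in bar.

P ≈ 681 bar

Rod-side annular area A_ann = π/4 × (8.08² − 5.74²) = 25.40 cm^2
Retraction: pressure acts on the annular area.
P = F / A = 173 kN / A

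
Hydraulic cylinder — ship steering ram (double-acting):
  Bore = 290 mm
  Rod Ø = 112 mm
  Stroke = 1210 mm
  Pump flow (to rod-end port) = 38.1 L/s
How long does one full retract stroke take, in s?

t ≈ 1.78 s

Rod-side annular area A_ann = π/4 × (290² − 112²) = 56200 mm^2
Swept volume V = A × L; t = V / Q = A·L / Q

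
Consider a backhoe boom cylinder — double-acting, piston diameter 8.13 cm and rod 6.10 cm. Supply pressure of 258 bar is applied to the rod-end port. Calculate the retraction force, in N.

Rod-side annular area A_ann = π/4 × (8.13² − 6.10²) = 22.69 cm^2
On retraction the pressure acts on the annular area (bore minus rod).
F = P × A_ann

F ≈ 58500 N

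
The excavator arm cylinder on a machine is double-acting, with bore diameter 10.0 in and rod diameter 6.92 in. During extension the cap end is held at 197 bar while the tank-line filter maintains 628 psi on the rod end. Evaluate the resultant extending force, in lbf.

F ≈ 1.99e5 lbf

Cap-side area A_cap = π/4 × (10.0 in)² = 78.54 in^2
Rod-side annular area A_ann = π/4 × (10.0² − 6.92²) = 40.93 in^2
Net thrust = P_cap·A_cap − P_rod·A_ann = 2.244e5 lbf − 25700 lbf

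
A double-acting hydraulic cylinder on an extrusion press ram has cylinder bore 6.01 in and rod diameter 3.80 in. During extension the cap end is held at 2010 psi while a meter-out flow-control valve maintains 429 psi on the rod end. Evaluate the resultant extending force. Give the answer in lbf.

F ≈ 49700 lbf

Cap-side area A_cap = π/4 × (6.01 in)² = 28.37 in^2
Rod-side annular area A_ann = π/4 × (6.01² − 3.80²) = 17.03 in^2
Net thrust = P_cap·A_cap − P_rod·A_ann = 57020 lbf − 7305 lbf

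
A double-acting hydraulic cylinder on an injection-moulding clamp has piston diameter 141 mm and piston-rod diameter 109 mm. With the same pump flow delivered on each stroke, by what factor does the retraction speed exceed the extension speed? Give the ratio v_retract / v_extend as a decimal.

Cap-side area A_cap = π/4 × (141 mm)² = 15610 mm^2
Rod-side annular area A_ann = π/4 × (141² − 109²) = 6283 mm^2
For equal Q, v ∝ 1/A, so v_ret/v_ext = A_cap/A_ann.

v_ret/v_ext ≈ 2.49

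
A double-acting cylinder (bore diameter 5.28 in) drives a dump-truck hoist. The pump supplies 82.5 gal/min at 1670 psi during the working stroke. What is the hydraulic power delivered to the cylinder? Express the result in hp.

W ≈ 80.4 hp

Hydraulic power = P × Q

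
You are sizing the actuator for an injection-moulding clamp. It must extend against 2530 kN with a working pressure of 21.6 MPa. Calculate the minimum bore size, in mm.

D ≈ 386 mm

Extension force acts on the full piston face: F = P × (π/4)D².
D = √(4F / (πP)) = √(4 × 2530 kN / (π × 21.6 MPa))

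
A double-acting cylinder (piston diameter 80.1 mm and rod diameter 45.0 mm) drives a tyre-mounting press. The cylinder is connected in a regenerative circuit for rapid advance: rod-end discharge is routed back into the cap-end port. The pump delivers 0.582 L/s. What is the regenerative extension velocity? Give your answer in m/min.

v ≈ 22.0 m/min

In regeneration the rod-end outflow joins the pump flow into the cap end, so the net volume the pump must supply per unit advance equals the rod cross-section area.
Rod cross-section A_rod = π/4 × (45.0 mm)² = 1590 mm^2
v = Q_pump / A_rod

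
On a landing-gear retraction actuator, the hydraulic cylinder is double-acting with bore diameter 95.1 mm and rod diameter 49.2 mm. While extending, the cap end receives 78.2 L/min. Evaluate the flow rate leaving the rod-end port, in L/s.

Q_out ≈ 0.954 L/s

Cap-side area A_cap = π/4 × (95.1 mm)² = 7103 mm^2
Rod-side annular area A_ann = π/4 × (95.1² − 49.2²) = 5202 mm^2
Piston speed v = Q_in/A_cap; rod-end outflow Q_out = v × A_ann = Q_in × A_ann/A_cap.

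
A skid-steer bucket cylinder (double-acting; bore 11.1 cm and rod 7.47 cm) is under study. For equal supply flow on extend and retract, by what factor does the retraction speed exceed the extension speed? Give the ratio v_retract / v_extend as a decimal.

v_ret/v_ext ≈ 1.83

Cap-side area A_cap = π/4 × (11.1 cm)² = 96.77 cm^2
Rod-side annular area A_ann = π/4 × (11.1² − 7.47²) = 52.94 cm^2
For equal Q, v ∝ 1/A, so v_ret/v_ext = A_cap/A_ann.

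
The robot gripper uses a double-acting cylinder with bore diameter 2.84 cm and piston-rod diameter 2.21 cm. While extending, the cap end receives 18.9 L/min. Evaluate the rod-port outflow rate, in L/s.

Q_out ≈ 0.124 L/s

Cap-side area A_cap = π/4 × (2.84 cm)² = 6.335 cm^2
Rod-side annular area A_ann = π/4 × (2.84² − 2.21²) = 2.499 cm^2
Piston speed v = Q_in/A_cap; rod-end outflow Q_out = v × A_ann = Q_in × A_ann/A_cap.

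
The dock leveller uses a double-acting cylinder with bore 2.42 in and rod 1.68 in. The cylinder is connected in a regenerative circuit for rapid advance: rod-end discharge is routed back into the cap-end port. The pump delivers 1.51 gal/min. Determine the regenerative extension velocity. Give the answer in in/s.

v ≈ 2.62 in/s

In regeneration the rod-end outflow joins the pump flow into the cap end, so the net volume the pump must supply per unit advance equals the rod cross-section area.
Rod cross-section A_rod = π/4 × (1.68 in)² = 2.217 in^2
v = Q_pump / A_rod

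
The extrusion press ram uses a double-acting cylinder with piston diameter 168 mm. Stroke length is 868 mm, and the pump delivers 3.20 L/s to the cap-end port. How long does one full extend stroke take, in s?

Cap-side area A_cap = π/4 × (168 mm)² = 22170 mm^2
Swept volume V = A × L; t = V / Q = A·L / Q

t ≈ 6.01 s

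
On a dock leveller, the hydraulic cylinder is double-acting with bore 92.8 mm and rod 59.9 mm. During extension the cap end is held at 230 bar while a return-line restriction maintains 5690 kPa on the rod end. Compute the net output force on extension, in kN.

F ≈ 133 kN

Cap-side area A_cap = π/4 × (92.8 mm)² = 6764 mm^2
Rod-side annular area A_ann = π/4 × (92.8² − 59.9²) = 3946 mm^2
Net thrust = P_cap·A_cap − P_rod·A_ann = 155.6 kN − 22.45 kN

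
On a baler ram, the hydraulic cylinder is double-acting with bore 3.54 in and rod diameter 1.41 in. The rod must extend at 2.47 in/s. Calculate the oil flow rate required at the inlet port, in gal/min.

Cap-side area A_cap = π/4 × (3.54 in)² = 9.842 in^2
Q = A × v

Q ≈ 6.31 gal/min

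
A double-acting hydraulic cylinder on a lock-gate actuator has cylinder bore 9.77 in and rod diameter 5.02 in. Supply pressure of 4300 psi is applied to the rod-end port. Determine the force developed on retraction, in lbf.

Rod-side annular area A_ann = π/4 × (9.77² − 5.02²) = 55.18 in^2
On retraction the pressure acts on the annular area (bore minus rod).
F = P × A_ann

F ≈ 2.37e5 lbf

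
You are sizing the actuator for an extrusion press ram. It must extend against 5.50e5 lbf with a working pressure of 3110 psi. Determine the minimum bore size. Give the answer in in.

Extension force acts on the full piston face: F = P × (π/4)D².
D = √(4F / (πP)) = √(4 × 5.50e5 lbf / (π × 3110 psi))

D ≈ 15.0 in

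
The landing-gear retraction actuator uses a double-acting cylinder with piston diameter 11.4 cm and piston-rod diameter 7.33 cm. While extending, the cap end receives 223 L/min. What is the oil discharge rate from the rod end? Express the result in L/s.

Cap-side area A_cap = π/4 × (11.4 cm)² = 102.1 cm^2
Rod-side annular area A_ann = π/4 × (11.4² − 7.33²) = 59.87 cm^2
Piston speed v = Q_in/A_cap; rod-end outflow Q_out = v × A_ann = Q_in × A_ann/A_cap.

Q_out ≈ 2.18 L/s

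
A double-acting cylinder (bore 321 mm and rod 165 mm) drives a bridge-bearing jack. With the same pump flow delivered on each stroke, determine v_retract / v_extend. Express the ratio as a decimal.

v_ret/v_ext ≈ 1.36

Cap-side area A_cap = π/4 × (321 mm)² = 80930 mm^2
Rod-side annular area A_ann = π/4 × (321² − 165²) = 59550 mm^2
For equal Q, v ∝ 1/A, so v_ret/v_ext = A_cap/A_ann.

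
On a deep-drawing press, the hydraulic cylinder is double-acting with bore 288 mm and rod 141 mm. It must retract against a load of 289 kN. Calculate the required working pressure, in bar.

P ≈ 58.3 bar

Rod-side annular area A_ann = π/4 × (288² − 141²) = 49530 mm^2
Retraction: pressure acts on the annular area.
P = F / A = 289 kN / A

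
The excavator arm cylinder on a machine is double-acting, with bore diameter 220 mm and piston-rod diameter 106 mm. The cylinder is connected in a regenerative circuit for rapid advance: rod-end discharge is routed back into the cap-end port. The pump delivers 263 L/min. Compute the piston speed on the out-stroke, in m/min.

In regeneration the rod-end outflow joins the pump flow into the cap end, so the net volume the pump must supply per unit advance equals the rod cross-section area.
Rod cross-section A_rod = π/4 × (106 mm)² = 8825 mm^2
v = Q_pump / A_rod

v ≈ 29.8 m/min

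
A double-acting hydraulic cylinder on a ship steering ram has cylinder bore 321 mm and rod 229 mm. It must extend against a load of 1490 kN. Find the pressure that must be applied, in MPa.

P ≈ 18.4 MPa

Cap-side area A_cap = π/4 × (321 mm)² = 80930 mm^2
P = F / A = 1490 kN / A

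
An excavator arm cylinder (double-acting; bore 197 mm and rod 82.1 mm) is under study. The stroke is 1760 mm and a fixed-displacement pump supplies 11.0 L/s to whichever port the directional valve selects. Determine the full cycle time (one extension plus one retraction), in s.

Cap-side area A_cap = π/4 × (197 mm)² = 30480 mm^2
Rod-side annular area A_ann = π/4 × (197² − 82.1²) = 25190 mm^2
t_ext = A_cap·L/Q = 4.877 s
t_ret = A_ann·L/Q = 4.030 s
t_cycle = t_ext + t_ret

t ≈ 8.91 s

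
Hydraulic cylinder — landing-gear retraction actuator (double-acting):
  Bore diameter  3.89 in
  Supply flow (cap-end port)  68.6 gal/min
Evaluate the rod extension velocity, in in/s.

Cap-side area A_cap = π/4 × (3.89 in)² = 11.88 in^2
v = Q / A

v ≈ 22.2 in/s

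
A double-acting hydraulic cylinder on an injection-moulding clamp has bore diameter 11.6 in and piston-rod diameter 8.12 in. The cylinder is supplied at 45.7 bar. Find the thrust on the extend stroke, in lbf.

F ≈ 70000 lbf

Cap-side area A_cap = π/4 × (11.6 in)² = 105.7 in^2
F = P × A_cap = 45.7 bar × A_cap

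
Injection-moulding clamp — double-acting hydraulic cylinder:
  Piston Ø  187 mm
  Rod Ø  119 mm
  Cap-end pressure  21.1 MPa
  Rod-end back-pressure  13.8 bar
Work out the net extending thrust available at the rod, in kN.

F ≈ 557 kN

Cap-side area A_cap = π/4 × (187 mm)² = 27460 mm^2
Rod-side annular area A_ann = π/4 × (187² − 119²) = 16340 mm^2
Net thrust = P_cap·A_cap − P_rod·A_ann = 579.5 kN − 22.55 kN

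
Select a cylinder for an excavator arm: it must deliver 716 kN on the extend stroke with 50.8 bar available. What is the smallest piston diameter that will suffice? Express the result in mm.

Extension force acts on the full piston face: F = P × (π/4)D².
D = √(4F / (πP)) = √(4 × 716 kN / (π × 50.8 bar))

D ≈ 424 mm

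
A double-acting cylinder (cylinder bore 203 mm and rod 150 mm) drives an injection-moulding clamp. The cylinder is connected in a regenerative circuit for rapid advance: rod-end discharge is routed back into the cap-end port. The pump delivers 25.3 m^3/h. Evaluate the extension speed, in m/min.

v ≈ 23.9 m/min

In regeneration the rod-end outflow joins the pump flow into the cap end, so the net volume the pump must supply per unit advance equals the rod cross-section area.
Rod cross-section A_rod = π/4 × (150 mm)² = 17670 mm^2
v = Q_pump / A_rod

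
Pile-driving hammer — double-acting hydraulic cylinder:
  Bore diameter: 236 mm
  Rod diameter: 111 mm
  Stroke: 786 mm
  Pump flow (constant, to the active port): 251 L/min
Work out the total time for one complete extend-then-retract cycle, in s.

t ≈ 14.6 s

Cap-side area A_cap = π/4 × (236 mm)² = 43740 mm^2
Rod-side annular area A_ann = π/4 × (236² − 111²) = 34070 mm^2
t_ext = A_cap·L/Q = 8.219 s
t_ret = A_ann·L/Q = 6.401 s
t_cycle = t_ext + t_ret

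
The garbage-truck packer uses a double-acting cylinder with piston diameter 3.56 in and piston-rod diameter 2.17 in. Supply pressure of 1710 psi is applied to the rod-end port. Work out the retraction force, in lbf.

F ≈ 10700 lbf

Rod-side annular area A_ann = π/4 × (3.56² − 2.17²) = 6.255 in^2
On retraction the pressure acts on the annular area (bore minus rod).
F = P × A_ann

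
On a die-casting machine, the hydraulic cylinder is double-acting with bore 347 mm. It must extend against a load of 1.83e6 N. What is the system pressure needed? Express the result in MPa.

P ≈ 19.4 MPa

Cap-side area A_cap = π/4 × (347 mm)² = 94570 mm^2
P = F / A = 1.83e6 N / A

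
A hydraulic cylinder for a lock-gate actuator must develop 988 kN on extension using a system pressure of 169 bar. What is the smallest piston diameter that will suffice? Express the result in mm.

D ≈ 273 mm

Extension force acts on the full piston face: F = P × (π/4)D².
D = √(4F / (πP)) = √(4 × 988 kN / (π × 169 bar))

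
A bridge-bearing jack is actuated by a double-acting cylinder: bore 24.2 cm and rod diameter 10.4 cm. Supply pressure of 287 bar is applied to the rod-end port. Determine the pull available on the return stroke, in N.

Rod-side annular area A_ann = π/4 × (24.2² − 10.4²) = 375.0 cm^2
On retraction the pressure acts on the annular area (bore minus rod).
F = P × A_ann

F ≈ 1.08e6 N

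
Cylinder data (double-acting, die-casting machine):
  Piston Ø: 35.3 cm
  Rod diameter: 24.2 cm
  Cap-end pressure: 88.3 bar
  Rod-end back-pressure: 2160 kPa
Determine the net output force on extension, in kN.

F ≈ 752 kN

Cap-side area A_cap = π/4 × (35.3 cm)² = 978.7 cm^2
Rod-side annular area A_ann = π/4 × (35.3² − 24.2²) = 518.7 cm^2
Net thrust = P_cap·A_cap − P_rod·A_ann = 864.2 kN − 112.0 kN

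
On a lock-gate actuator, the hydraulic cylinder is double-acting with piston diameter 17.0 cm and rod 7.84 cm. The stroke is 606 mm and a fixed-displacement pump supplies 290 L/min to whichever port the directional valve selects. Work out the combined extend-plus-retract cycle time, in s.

t ≈ 5.09 s

Cap-side area A_cap = π/4 × (17.0 cm)² = 227.0 cm^2
Rod-side annular area A_ann = π/4 × (17.0² − 7.84²) = 178.7 cm^2
t_ext = A_cap·L/Q = 2.846 s
t_ret = A_ann·L/Q = 2.241 s
t_cycle = t_ext + t_ret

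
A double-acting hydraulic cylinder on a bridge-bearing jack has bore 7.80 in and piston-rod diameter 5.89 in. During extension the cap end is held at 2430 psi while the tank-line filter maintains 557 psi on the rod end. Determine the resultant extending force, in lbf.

Cap-side area A_cap = π/4 × (7.80 in)² = 47.78 in^2
Rod-side annular area A_ann = π/4 × (7.80² − 5.89²) = 20.54 in^2
Net thrust = P_cap·A_cap − P_rod·A_ann = 1.161e5 lbf − 11440 lbf

F ≈ 1.05e5 lbf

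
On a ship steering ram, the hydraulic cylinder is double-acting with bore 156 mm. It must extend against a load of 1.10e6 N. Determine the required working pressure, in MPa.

P ≈ 57.6 MPa

Cap-side area A_cap = π/4 × (156 mm)² = 19110 mm^2
P = F / A = 1.10e6 N / A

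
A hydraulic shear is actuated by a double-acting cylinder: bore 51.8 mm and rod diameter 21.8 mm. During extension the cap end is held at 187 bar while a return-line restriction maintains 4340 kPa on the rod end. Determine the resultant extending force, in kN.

Cap-side area A_cap = π/4 × (51.8 mm)² = 2107 mm^2
Rod-side annular area A_ann = π/4 × (51.8² − 21.8²) = 1734 mm^2
Net thrust = P_cap·A_cap − P_rod·A_ann = 39.41 kN − 7.526 kN

F ≈ 31.9 kN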